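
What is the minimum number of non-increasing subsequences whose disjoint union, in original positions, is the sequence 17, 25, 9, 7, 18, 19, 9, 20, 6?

4

The minimum number of non-increasing subsequences covering a sequence equals the length of its longest strictly increasing subsequence.
LIS length is 4 (e.g. 17, 18, 19, 20), so 4 piles are needed.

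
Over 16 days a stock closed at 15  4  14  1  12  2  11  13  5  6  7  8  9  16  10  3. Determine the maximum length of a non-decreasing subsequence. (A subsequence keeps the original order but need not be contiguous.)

Track the smallest tail for each achievable length (allowing ties):
15 → extends → [15]
4 → replaces 15 → [4]
14 → extends → [4, 14]
1 → replaces 4 → [1, 14]
12 → replaces 14 → [1, 12]
2 → replaces 12 → [1, 2]
11 → extends → [1, 2, 11]
13 → extends → [1, 2, 11, 13]
5 → replaces 11 → [1, 2, 5, 13]
6 → replaces 13 → [1, 2, 5, 6]
7 → extends → [1, 2, 5, 6, 7]
8 → extends → [1, 2, 5, 6, 7, 8]
9 → extends → [1, 2, 5, 6, 7, 8, 9]
16 → extends → [1, 2, 5, 6, 7, 8, 9, 16]
10 → replaces 16 → [1, 2, 5, 6, 7, 8, 9, 10]
3 → replaces 5 → [1, 2, 3, 6, 7, 8, 9, 10]
Eight tails, so the longest non-decreasing subsequence has length 8 (e.g. 1, 2, 5, 6, 7, 8, 9, 16).

8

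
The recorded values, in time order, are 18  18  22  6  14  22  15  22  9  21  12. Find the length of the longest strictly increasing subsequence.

Track the smallest tail for each achievable length (strict):
18 → extends → [18]
18 → already a tail → [18]
22 → extends → [18, 22]
6 → replaces 18 → [6, 22]
14 → replaces 22 → [6, 14]
22 → extends → [6, 14, 22]
15 → replaces 22 → [6, 14, 15]
22 → extends → [6, 14, 15, 22]
9 → replaces 14 → [6, 9, 15, 22]
21 → replaces 22 → [6, 9, 15, 21]
12 → replaces 15 → [6, 9, 12, 21]
Four tails, so the longest strictly increasing subsequence has length 4 (e.g. 6, 14, 15, 22).

4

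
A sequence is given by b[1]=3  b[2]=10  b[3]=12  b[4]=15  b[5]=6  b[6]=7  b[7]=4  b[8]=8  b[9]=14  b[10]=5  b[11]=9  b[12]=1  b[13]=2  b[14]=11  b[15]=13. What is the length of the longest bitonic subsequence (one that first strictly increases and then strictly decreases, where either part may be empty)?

inc[i] = longest strictly increasing subsequence ending at i; dec[i] = longest strictly decreasing subsequence starting at i:
i:      1  2  3  4  5  6  7  8  9 10 11 12 13 14 15
b[i]:   3 10 12 15  6  7  4  8 14  5  9  1  2 11 13
inc:    1  2  3  4  2  3  2  4  5  3  5  1  2  6  7
dec:    2  4  4  4  3  3  2  3  3  2  2  1  1  1  1
Best peak at i=4 (value 15): inc=4, dec=4, length 4+4−1 = 7.

7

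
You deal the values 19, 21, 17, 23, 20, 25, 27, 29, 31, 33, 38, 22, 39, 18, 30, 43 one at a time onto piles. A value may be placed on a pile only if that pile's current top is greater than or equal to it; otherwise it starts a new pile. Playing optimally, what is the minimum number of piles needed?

The minimum number of non-increasing subsequences covering a sequence equals the length of its longest strictly increasing subsequence.
LIS length is 11 (e.g. 19, 21, 23, 25, 27, 29, 31, 33, 38, 39, 43), so 11 piles are needed.

11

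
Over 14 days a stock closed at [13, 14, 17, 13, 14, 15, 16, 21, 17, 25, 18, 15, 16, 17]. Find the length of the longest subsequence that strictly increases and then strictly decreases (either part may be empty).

8

inc[i] = longest strictly increasing subsequence ending at i; dec[i] = longest strictly decreasing subsequence starting at i:
i:      1  2  3  4  5  6  7  8  9 10 11 12 13 14
a[i]:  13 14 17 13 14 15 16 21 17 25 18 15 16 17
inc:    1  2  3  1  2  3  4  5  5  6  6  3  4  5
dec:    1  2  3  1  1  1  2  3  2  3  2  1  1  1
Best peak at i=10 (value 25): inc=6, dec=3, length 6+3−1 = 8.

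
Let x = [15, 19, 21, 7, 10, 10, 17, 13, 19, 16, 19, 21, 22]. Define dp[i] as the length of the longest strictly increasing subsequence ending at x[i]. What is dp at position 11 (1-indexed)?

5

dp[i] = 1 + max{dp[j] : j<i, x[j]<x[i]} (or 1 if no such j):
i:      1  2  3  4  5  6  7  8  9 10 11 12 13
x[i]:  15 19 21  7 10 10 17 13 19 16 19 21 22
dp:     1  2  3  1  2  2  3  3  4  4  5  6  7
At index 11 the value is 5.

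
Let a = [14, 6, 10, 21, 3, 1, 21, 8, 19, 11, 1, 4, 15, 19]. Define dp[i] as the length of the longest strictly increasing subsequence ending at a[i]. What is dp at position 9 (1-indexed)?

dp[i] = 1 + max{dp[j] : j<i, a[j]<a[i]} (or 1 if no such j):
i:      1  2  3  4  5  6  7  8  9 10 11 12 13 14
a[i]:  14  6 10 21  3  1 21  8 19 11  1  4 15 19
dp:     1  1  2  3  1  1  3  2  3  3  1  2  4  5
At index 9 the value is 3.

3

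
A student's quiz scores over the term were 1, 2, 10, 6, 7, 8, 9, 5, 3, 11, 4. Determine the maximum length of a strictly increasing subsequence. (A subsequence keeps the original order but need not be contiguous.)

7

Let dp[i] be the length of the longest such subsequence ending at index i:
i:      1  2  3  4  5  6  7  8  9 10 11
a[i]:   1  2 10  6  7  8  9  5  3 11  4
dp:     1  2  3  3  4  5  6  3  3  7  4
Maximum dp value is 7.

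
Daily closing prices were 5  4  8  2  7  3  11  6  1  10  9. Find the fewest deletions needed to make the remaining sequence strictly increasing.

7

Fewest deletions = n − (longest strictly increasing subsequence).
i:      1  2  3  4  5  6  7  8  9 10 11
a[i]:   5  4  8  2  7  3 11  6  1 10  9
dp:     1  1  2  1  2  2  3  3  1  4  4
max dp = 4, so deletions = 11 − 4 = 7.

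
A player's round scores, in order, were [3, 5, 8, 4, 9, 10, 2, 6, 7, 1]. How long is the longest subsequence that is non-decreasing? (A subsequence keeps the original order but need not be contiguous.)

5

Let dp[i] be the length of the longest such subsequence ending at index i:
i:      1  2  3  4  5  6  7  8  9 10
a[i]:   3  5  8  4  9 10  2  6  7  1
dp:     1  2  3  2  4  5  1  3  4  1
Maximum dp value is 5.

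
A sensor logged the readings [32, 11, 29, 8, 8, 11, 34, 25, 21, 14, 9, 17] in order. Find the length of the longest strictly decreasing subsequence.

6

Negate each value so 'decreasing' becomes 'increasing', then run patience tails on the negated sequence:
-32 → extends → [-32]
-11 → extends → [-32, -11]
-29 → replaces -11 → [-32, -29]
-8 → extends → [-32, -29, -8]
-8 → already a tail → [-32, -29, -8]
-11 → replaces -8 → [-32, -29, -11]
-34 → replaces -32 → [-34, -29, -11]
-25 → replaces -11 → [-34, -29, -25]
-21 → extends → [-34, -29, -25, -21]
-14 → extends → [-34, -29, -25, -21, -14]
-9 → extends → [-34, -29, -25, -21, -14, -9]
-17 → replaces -14 → [-34, -29, -25, -21, -17, -9]
Six tails, so the longest strictly decreasing subsequence of the original has length 6.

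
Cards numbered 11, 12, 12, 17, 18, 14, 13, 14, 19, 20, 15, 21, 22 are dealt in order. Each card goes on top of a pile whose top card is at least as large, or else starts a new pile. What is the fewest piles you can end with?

Place each on the leftmost legal pile:
11 → new pile 1 (tops now [11])
12 → new pile 2 (tops now [11, 12])
12 → pile 2 (tops now [11, 12])
17 → new pile 3 (tops now [11, 12, 17])
18 → new pile 4 (tops now [11, 12, 17, 18])
14 → pile 3 (tops now [11, 12, 14, 18])
13 → pile 3 (tops now [11, 12, 13, 18])
14 → pile 4 (tops now [11, 12, 13, 14])
19 → new pile 5 (tops now [11, 12, 13, 14, 19])
20 → new pile 6 (tops now [11, 12, 13, 14, 19, 20])
15 → pile 5 (tops now [11, 12, 13, 14, 15, 20])
21 → new pile 7 (tops now [11, 12, 13, 14, 15, 20, 21])
22 → new pile 8 (tops now [11, 12, 13, 14, 15, 20, 21, 22])
Eight piles.

8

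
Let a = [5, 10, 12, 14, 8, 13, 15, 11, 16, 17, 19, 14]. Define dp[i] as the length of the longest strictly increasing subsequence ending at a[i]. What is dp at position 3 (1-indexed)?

dp[i] = 1 + max{dp[j] : j<i, a[j]<a[i]} (or 1 if no such j):
i:      1  2  3  4  5  6  7  8  9 10 11 12
a[i]:   5 10 12 14  8 13 15 11 16 17 19 14
dp:     1  2  3  4  2  4  5  3  6  7  8  5
At index 3 the value is 3.

3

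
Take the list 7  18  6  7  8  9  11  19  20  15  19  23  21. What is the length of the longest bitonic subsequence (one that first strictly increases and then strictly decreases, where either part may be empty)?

inc[i] = longest strictly increasing subsequence ending at i; dec[i] = longest strictly decreasing subsequence starting at i:
i:      1  2  3  4  5  6  7  8  9 10 11 12 13
a[i]:   7 18  6  7  8  9 11 19 20 15 19 23 21
inc:    1  2  1  2  3  4  5  6  7  6  7  8  8
dec:    2  2  1  1  1  1  1  2  2  1  1  2  1
Best peak at i=12 (value 23): inc=8, dec=2, length 8+2−1 = 9.

9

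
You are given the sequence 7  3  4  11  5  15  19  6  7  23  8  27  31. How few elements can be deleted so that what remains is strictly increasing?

5

Fewest deletions = n − (longest strictly increasing subsequence).
i:      1  2  3  4  5  6  7  8  9 10 11 12 13
a[i]:   7  3  4 11  5 15 19  6  7 23  8 27 31
dp:     1  1  2  3  3  4  5  4  5  6  6  7  8
max dp = 8, so deletions = 13 − 8 = 5.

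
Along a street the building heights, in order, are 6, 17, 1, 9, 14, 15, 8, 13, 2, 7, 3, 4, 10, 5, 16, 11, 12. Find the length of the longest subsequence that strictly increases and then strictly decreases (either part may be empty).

inc[i] = longest strictly increasing subsequence ending at i; dec[i] = longest strictly decreasing subsequence starting at i:
i:      1  2  3  4  5  6  7  8  9 10 11 12 13 14 15 16 17
a[i]:   6 17  1  9 14 15  8 13  2  7  3  4 10  5 16 11 12
inc:    1  2  1  2  3  4  2  3  2  3  3  4  5  5  6  6  7
dec:    2  5  1  4  4  4  3  3  1  2  1  1  2  1  2  1  1
Best peak at i=6 (value 15): inc=4, dec=4, length 4+4−1 = 7.

7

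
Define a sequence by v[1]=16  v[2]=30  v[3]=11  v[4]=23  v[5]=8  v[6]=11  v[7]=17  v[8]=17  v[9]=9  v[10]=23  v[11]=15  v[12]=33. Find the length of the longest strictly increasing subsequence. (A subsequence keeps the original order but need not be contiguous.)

5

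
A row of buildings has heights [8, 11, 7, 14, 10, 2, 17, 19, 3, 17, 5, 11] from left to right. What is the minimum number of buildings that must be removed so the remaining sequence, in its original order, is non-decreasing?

Fewest deletions = n − (longest non-decreasing subsequence).
i:      1  2  3  4  5  6  7  8  9 10 11 12
a[i]:   8 11  7 14 10  2 17 19  3 17  5 11
dp:     1  2  1  3  2  1  4  5  2  5  3  4
max dp = 5, so deletions = 12 − 5 = 7.

7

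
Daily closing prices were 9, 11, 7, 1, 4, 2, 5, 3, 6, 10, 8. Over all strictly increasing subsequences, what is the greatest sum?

Let S[i] be the best sum of a strictly increasing subsequence ending at i:
i:      1  2  3  4  5  6  7  8  9 10 11
a[i]:   9 11  7  1  4  2  5  3  6 10  8
S:      9 20  7  1  5  3 10  6 16 26 24
Maximum is 26 (e.g. 1 + 4 + 5 + 6 + 10).

26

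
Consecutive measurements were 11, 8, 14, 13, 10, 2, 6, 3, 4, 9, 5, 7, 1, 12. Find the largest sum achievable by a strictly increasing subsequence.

Let S[i] be the best sum of a strictly increasing subsequence ending at i:
i:      1  2  3  4  5  6  7  8  9 10 11 12 13 14
a[i]:  11  8 14 13 10  2  6  3  4  9  5  7  1 12
S:     11  8 25 24 18  2  8  5  9 18 14 21  1 33
Maximum is 33 (e.g. 2 + 3 + 4 + 5 + 7 + 12).

33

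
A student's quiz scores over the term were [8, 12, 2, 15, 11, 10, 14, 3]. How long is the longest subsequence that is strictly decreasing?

4

Negate each value so 'decreasing' becomes 'increasing', then run patience tails on the negated sequence:
-8 → extends → [-8]
-12 → replaces -8 → [-12]
-2 → extends → [-12, -2]
-15 → replaces -12 → [-15, -2]
-11 → replaces -2 → [-15, -11]
-10 → extends → [-15, -11, -10]
-14 → replaces -11 → [-15, -14, -10]
-3 → extends → [-15, -14, -10, -3]
Four tails, so the longest strictly decreasing subsequence of the original has length 4.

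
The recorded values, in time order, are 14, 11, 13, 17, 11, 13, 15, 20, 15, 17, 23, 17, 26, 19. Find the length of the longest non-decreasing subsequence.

8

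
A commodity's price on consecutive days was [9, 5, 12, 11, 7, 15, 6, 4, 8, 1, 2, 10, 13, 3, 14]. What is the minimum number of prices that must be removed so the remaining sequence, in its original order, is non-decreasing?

Fewest deletions = n − (longest non-decreasing subsequence).
i:      1  2  3  4  5  6  7  8  9 10 11 12 13 14 15
a[i]:   9  5 12 11  7 15  6  4  8  1  2 10 13  3 14
dp:     1  1  2  2  2  3  2  1  3  1  2  4  5  3  6
max dp = 6, so deletions = 15 − 6 = 9.

9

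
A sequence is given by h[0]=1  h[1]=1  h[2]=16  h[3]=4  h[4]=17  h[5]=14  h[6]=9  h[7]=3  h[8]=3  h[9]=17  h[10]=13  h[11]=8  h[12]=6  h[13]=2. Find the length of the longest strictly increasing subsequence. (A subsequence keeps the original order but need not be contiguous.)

4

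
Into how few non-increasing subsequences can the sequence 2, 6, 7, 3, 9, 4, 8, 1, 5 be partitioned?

Place each on the leftmost legal pile:
2 → new pile 1 (tops now [2])
6 → new pile 2 (tops now [2, 6])
7 → new pile 3 (tops now [2, 6, 7])
3 → pile 2 (tops now [2, 3, 7])
9 → new pile 4 (tops now [2, 3, 7, 9])
4 → pile 3 (tops now [2, 3, 4, 9])
8 → pile 4 (tops now [2, 3, 4, 8])
1 → pile 1 (tops now [1, 3, 4, 8])
5 → pile 4 (tops now [1, 3, 4, 5])
Four piles.

4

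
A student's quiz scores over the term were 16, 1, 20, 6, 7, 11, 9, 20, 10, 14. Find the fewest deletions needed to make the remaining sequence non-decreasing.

4

Fewest deletions = n − (longest non-decreasing subsequence).
Patience tails:
16 → extends → [16]
1 → replaces 16 → [1]
20 → extends → [1, 20]
6 → replaces 20 → [1, 6]
7 → extends → [1, 6, 7]
11 → extends → [1, 6, 7, 11]
9 → replaces 11 → [1, 6, 7, 9]
20 → extends → [1, 6, 7, 9, 20]
10 → replaces 20 → [1, 6, 7, 9, 10]
14 → extends → [1, 6, 7, 9, 10, 14]
Longest non-decreasing subsequence has length 6, so deletions = 10 − 6 = 4.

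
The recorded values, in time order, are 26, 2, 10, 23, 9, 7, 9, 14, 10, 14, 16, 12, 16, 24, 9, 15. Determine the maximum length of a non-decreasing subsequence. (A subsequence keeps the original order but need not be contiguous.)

8

Let dp[i] be the length of the longest such subsequence ending at index i:
i:      1  2  3  4  5  6  7  8  9 10 11 12 13 14 15 16
a[i]:  26  2 10 23  9  7  9 14 10 14 16 12 16 24  9 15
dp:     1  1  2  3  2  2  3  4  4  5  6  5  7  8  4  6
Maximum dp value is 8.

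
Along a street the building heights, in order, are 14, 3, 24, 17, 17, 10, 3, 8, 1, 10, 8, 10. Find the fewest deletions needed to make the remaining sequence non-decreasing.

Fewest deletions = n − (longest non-decreasing subsequence).
Patience tails:
14 → extends → [14]
3 → replaces 14 → [3]
24 → extends → [3, 24]
17 → replaces 24 → [3, 17]
17 → extends → [3, 17, 17]
10 → replaces 17 → [3, 10, 17]
3 → replaces 10 → [3, 3, 17]
8 → replaces 17 → [3, 3, 8]
1 → replaces 3 → [1, 3, 8]
10 → extends → [1, 3, 8, 10]
8 → replaces 10 → [1, 3, 8, 8]
10 → extends → [1, 3, 8, 8, 10]
Longest non-decreasing subsequence has length 5, so deletions = 12 − 5 = 7.

7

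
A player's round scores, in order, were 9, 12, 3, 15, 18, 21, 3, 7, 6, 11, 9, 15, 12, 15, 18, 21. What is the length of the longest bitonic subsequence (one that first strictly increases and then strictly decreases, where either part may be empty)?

7

inc[i] = longest strictly increasing subsequence ending at i; dec[i] = longest strictly decreasing subsequence starting at i:
i:      1  2  3  4  5  6  7  8  9 10 11 12 13 14 15 16
a[i]:   9 12  3 15 18 21  3  7  6 11  9 15 12 15 18 21
inc:    1  2  1  3  4  5  1  2  2  3  3  4  4  5  6  7
dec:    3  3  1  3  3  3  1  2  1  2  1  2  1  1  1  1
Best peak at i=6 (value 21): inc=5, dec=3, length 5+3−1 = 7.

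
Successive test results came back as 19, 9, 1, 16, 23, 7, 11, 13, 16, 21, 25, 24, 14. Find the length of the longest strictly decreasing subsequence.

Negate each value so 'decreasing' becomes 'increasing', then run patience tails on the negated sequence:
-19 → extends → [-19]
-9 → extends → [-19, -9]
-1 → extends → [-19, -9, -1]
-16 → replaces -9 → [-19, -16, -1]
-23 → replaces -19 → [-23, -16, -1]
-7 → replaces -1 → [-23, -16, -7]
-11 → replaces -7 → [-23, -16, -11]
-13 → replaces -11 → [-23, -16, -13]
-16 → already a tail → [-23, -16, -13]
-21 → replaces -16 → [-23, -21, -13]
-25 → replaces -23 → [-25, -21, -13]
-24 → replaces -21 → [-25, -24, -13]
-14 → replaces -13 → [-25, -24, -14]
Three tails, so the longest strictly decreasing subsequence of the original has length 3.

3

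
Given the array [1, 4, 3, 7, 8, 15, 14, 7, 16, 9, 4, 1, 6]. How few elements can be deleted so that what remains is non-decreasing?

7

Fewest deletions = n − (longest non-decreasing subsequence).
Patience tails:
1 → extends → [1]
4 → extends → [1, 4]
3 → replaces 4 → [1, 3]
7 → extends → [1, 3, 7]
8 → extends → [1, 3, 7, 8]
15 → extends → [1, 3, 7, 8, 15]
14 → replaces 15 → [1, 3, 7, 8, 14]
7 → replaces 8 → [1, 3, 7, 7, 14]
16 → extends → [1, 3, 7, 7, 14, 16]
9 → replaces 14 → [1, 3, 7, 7, 9, 16]
4 → replaces 7 → [1, 3, 4, 7, 9, 16]
1 → replaces 3 → [1, 1, 4, 7, 9, 16]
6 → replaces 7 → [1, 1, 4, 6, 9, 16]
Longest non-decreasing subsequence has length 6, so deletions = 13 − 6 = 7.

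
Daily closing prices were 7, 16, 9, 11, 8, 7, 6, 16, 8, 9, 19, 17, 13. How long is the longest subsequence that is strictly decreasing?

Let dp[i] be the longest strictly decreasing subsequence ending at i:
i:      1  2  3  4  5  6  7  8  9 10 11 12 13
a[i]:   7 16  9 11  8  7  6 16  8  9 19 17 13
dp:     1  1  2  2  3  4  5  1  3  3  1  2  3
Maximum is 5.

5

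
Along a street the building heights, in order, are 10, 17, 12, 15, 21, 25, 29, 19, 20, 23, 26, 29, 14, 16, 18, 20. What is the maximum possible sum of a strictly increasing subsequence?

Let S[i] be the best sum of a strictly increasing subsequence ending at i:
i:       1   2   3   4   5   6   7   8   9  10  11  12  13  14  15  16
a[i]:   10  17  12  15  21  25  29  19  20  23  26  29  14  16  18  20
S:      10  27  22  37  58  83 112  56  76  99 125 154  36  53  71  91
Maximum is 154 (e.g. 10 + 12 + 15 + 19 + 20 + 23 + 26 + 29).

154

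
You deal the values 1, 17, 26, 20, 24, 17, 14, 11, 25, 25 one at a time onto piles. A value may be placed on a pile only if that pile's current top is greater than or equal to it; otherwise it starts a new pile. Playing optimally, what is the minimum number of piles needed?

5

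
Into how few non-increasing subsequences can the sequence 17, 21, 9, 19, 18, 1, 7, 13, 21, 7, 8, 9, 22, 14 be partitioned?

5

Place each on the leftmost legal pile:
17 → new pile 1 (tops now [17])
21 → new pile 2 (tops now [17, 21])
9 → pile 1 (tops now [9, 21])
19 → pile 2 (tops now [9, 19])
18 → pile 2 (tops now [9, 18])
1 → pile 1 (tops now [1, 18])
7 → pile 2 (tops now [1, 7])
13 → new pile 3 (tops now [1, 7, 13])
21 → new pile 4 (tops now [1, 7, 13, 21])
7 → pile 2 (tops now [1, 7, 13, 21])
8 → pile 3 (tops now [1, 7, 8, 21])
9 → pile 4 (tops now [1, 7, 8, 9])
22 → new pile 5 (tops now [1, 7, 8, 9, 22])
14 → pile 5 (tops now [1, 7, 8, 9, 14])
Five piles.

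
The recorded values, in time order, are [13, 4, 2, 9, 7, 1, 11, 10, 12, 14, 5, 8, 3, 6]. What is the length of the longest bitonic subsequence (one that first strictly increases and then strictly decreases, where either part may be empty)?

7

inc[i] = longest strictly increasing subsequence ending at i; dec[i] = longest strictly decreasing subsequence starting at i:
i:      1  2  3  4  5  6  7  8  9 10 11 12 13 14
a[i]:  13  4  2  9  7  1 11 10 12 14  5  8  3  6
inc:    1  1  1  2  2  1  3  3  4  5  2  3  2  3
dec:    5  3  2  4  3  1  4  3  3  3  2  2  1  1
Best peak at i=10 (value 14): inc=5, dec=3, length 5+3−1 = 7.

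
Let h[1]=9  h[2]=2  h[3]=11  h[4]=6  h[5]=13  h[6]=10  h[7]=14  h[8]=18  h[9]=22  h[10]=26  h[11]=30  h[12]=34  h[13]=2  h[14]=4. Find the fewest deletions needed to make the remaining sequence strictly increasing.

5

Fewest deletions = n − (longest strictly increasing subsequence).
Patience tails:
9 → extends → [9]
2 → replaces 9 → [2]
11 → extends → [2, 11]
6 → replaces 11 → [2, 6]
13 → extends → [2, 6, 13]
10 → replaces 13 → [2, 6, 10]
14 → extends → [2, 6, 10, 14]
18 → extends → [2, 6, 10, 14, 18]
22 → extends → [2, 6, 10, 14, 18, 22]
26 → extends → [2, 6, 10, 14, 18, 22, 26]
30 → extends → [2, 6, 10, 14, 18, 22, 26, 30]
34 → extends → [2, 6, 10, 14, 18, 22, 26, 30, 34]
2 → already a tail → [2, 6, 10, 14, 18, 22, 26, 30, 34]
4 → replaces 6 → [2, 4, 10, 14, 18, 22, 26, 30, 34]
Longest strictly increasing subsequence has length 9, so deletions = 14 − 9 = 5.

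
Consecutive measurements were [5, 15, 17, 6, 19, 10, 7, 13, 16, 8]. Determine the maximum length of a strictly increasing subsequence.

Let dp[i] be the length of the longest such subsequence ending at index i:
i:      1  2  3  4  5  6  7  8  9 10
a[i]:   5 15 17  6 19 10  7 13 16  8
dp:     1  2  3  2  4  3  3  4  5  4
Maximum dp value is 5.

5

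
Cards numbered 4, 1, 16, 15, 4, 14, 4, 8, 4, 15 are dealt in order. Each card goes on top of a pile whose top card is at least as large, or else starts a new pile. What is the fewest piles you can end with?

The minimum number of non-increasing subsequences covering a sequence equals the length of its longest strictly increasing subsequence.
LIS length is 4 (e.g. 1, 4, 14, 15), so 4 piles are needed.

4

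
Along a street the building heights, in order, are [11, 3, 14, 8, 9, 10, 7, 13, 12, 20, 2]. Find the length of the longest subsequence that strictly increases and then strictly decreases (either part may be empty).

inc[i] = longest strictly increasing subsequence ending at i; dec[i] = longest strictly decreasing subsequence starting at i:
i:      1  2  3  4  5  6  7  8  9 10 11
a[i]:  11  3 14  8  9 10  7 13 12 20  2
inc:    1  1  2  2  3  4  2  5  5  6  1
dec:    4  2  4  3  3  3  2  3  2  2  1
Best peak at i=8 (value 13): inc=5, dec=3, length 5+3−1 = 7.

7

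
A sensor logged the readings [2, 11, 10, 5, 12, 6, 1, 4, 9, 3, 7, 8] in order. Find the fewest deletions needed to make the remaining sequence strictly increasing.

7

Fewest deletions = n − (longest strictly increasing subsequence).
Patience tails:
2 → extends → [2]
11 → extends → [2, 11]
10 → replaces 11 → [2, 10]
5 → replaces 10 → [2, 5]
12 → extends → [2, 5, 12]
6 → replaces 12 → [2, 5, 6]
1 → replaces 2 → [1, 5, 6]
4 → replaces 5 → [1, 4, 6]
9 → extends → [1, 4, 6, 9]
3 → replaces 4 → [1, 3, 6, 9]
7 → replaces 9 → [1, 3, 6, 7]
8 → extends → [1, 3, 6, 7, 8]
Longest strictly increasing subsequence has length 5, so deletions = 12 − 5 = 7.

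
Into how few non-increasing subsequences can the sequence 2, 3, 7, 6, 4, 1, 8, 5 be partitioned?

The minimum number of non-increasing subsequences covering a sequence equals the length of its longest strictly increasing subsequence.
LIS length is 4 (e.g. 2, 3, 7, 8), so 4 piles are needed.

4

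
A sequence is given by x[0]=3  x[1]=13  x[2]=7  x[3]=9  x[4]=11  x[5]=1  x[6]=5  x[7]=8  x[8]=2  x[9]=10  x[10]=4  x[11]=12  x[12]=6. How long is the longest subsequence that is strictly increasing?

5

Track the smallest tail for each achievable length (strict):
3 → extends → [3]
13 → extends → [3, 13]
7 → replaces 13 → [3, 7]
9 → extends → [3, 7, 9]
11 → extends → [3, 7, 9, 11]
1 → replaces 3 → [1, 7, 9, 11]
5 → replaces 7 → [1, 5, 9, 11]
8 → replaces 9 → [1, 5, 8, 11]
2 → replaces 5 → [1, 2, 8, 11]
10 → replaces 11 → [1, 2, 8, 10]
4 → replaces 8 → [1, 2, 4, 10]
12 → extends → [1, 2, 4, 10, 12]
6 → replaces 10 → [1, 2, 4, 6, 12]
Five tails, so the longest strictly increasing subsequence has length 5 (e.g. 3, 7, 9, 11, 12).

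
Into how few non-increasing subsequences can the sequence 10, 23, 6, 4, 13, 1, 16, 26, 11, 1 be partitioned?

4

Place each on the leftmost legal pile:
10 → new pile 1 (tops now [10])
23 → new pile 2 (tops now [10, 23])
6 → pile 1 (tops now [6, 23])
4 → pile 1 (tops now [4, 23])
13 → pile 2 (tops now [4, 13])
1 → pile 1 (tops now [1, 13])
16 → new pile 3 (tops now [1, 13, 16])
26 → new pile 4 (tops now [1, 13, 16, 26])
11 → pile 2 (tops now [1, 11, 16, 26])
1 → pile 1 (tops now [1, 11, 16, 26])
Four piles.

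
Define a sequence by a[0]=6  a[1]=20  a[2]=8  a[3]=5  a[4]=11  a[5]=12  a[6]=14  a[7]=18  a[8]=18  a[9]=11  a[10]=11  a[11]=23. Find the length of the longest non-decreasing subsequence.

8

Let dp[i] be the length of the longest such subsequence ending at index i:
i:      0  1  2  3  4  5  6  7  8  9 10 11
a[i]:   6 20  8  5 11 12 14 18 18 11 11 23
dp:     1  2  2  1  3  4  5  6  7  4  5  8
Maximum dp value is 8.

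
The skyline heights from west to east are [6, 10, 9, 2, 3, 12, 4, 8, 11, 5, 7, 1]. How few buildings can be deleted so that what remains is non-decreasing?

7

Fewest deletions = n − (longest non-decreasing subsequence).
i:      1  2  3  4  5  6  7  8  9 10 11 12
a[i]:   6 10  9  2  3 12  4  8 11  5  7  1
dp:     1  2  2  1  2  3  3  4  5  4  5  1
max dp = 5, so deletions = 12 − 5 = 7.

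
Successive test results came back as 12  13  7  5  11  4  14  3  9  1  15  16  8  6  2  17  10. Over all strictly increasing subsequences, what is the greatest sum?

87

Let S[i] be the best sum of a strictly increasing subsequence ending at i:
i:      1  2  3  4  5  6  7  8  9 10 11 12 13 14 15 16 17
a[i]:  12 13  7  5 11  4 14  3  9  1 15 16  8  6  2 17 10
S:     12 25  7  5 18  4 39  3 16  1 54 70 15 11  3 87 26
Maximum is 87 (e.g. 12 + 13 + 14 + 15 + 16 + 17).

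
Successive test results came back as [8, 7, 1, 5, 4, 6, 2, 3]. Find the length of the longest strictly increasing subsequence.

3

Let dp[i] be the length of the longest such subsequence ending at index i:
i:     1 2 3 4 5 6 7 8
a[i]:  8 7 1 5 4 6 2 3
dp:    1 1 1 2 2 3 2 3
Maximum dp value is 3.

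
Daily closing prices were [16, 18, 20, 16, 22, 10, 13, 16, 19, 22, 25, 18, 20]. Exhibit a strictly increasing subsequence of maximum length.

10, 13, 16, 19, 22, 25

Patience tails give the LIS length; then backtrack through the dp parents:
16 → extends → [16]
18 → extends → [16, 18]
20 → extends → [16, 18, 20]
16 → already a tail → [16, 18, 20]
22 → extends → [16, 18, 20, 22]
10 → replaces 16 → [10, 18, 20, 22]
13 → replaces 18 → [10, 13, 20, 22]
16 → replaces 20 → [10, 13, 16, 22]
19 → replaces 22 → [10, 13, 16, 19]
22 → extends → [10, 13, 16, 19, 22]
25 → extends → [10, 13, 16, 19, 22, 25]
18 → replaces 19 → [10, 13, 16, 18, 22, 25]
20 → replaces 22 → [10, 13, 16, 18, 20, 25]
Length 6; one witness is 10, 13, 16, 19, 22, 25.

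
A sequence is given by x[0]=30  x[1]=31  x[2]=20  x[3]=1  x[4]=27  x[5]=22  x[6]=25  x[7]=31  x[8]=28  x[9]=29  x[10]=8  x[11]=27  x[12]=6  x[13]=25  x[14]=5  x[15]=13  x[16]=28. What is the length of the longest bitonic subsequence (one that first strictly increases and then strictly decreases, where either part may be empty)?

8

inc[i] = longest strictly increasing subsequence ending at i; dec[i] = longest strictly decreasing subsequence starting at i:
i:      0  1  2  3  4  5  6  7  8  9 10 11 12 13 14 15 16
x[i]:  30 31 20  1 27 22 25 31 28 29  8 27  6 25  5 13 28
inc:    1  2  1  1  2  2  3  4  4  5  2  4  2  3  2  3  5
dec:    6  6  4  1  5  4  4  5  4  4  3  3  2  2  1  1  1
Best peak at i=7 (value 31): inc=4, dec=5, length 4+5−1 = 8.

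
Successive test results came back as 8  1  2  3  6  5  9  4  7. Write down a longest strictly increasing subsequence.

1, 2, 3, 6, 9

Patience tails give the LIS length; then backtrack through the dp parents:
8 → extends → [8]
1 → replaces 8 → [1]
2 → extends → [1, 2]
3 → extends → [1, 2, 3]
6 → extends → [1, 2, 3, 6]
5 → replaces 6 → [1, 2, 3, 5]
9 → extends → [1, 2, 3, 5, 9]
4 → replaces 5 → [1, 2, 3, 4, 9]
7 → replaces 9 → [1, 2, 3, 4, 7]
Length 5; one witness is 1, 2, 3, 6, 9.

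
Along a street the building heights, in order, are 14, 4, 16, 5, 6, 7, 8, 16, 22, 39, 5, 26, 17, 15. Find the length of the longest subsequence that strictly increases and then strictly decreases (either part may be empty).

11

inc[i] = longest strictly increasing subsequence ending at i; dec[i] = longest strictly decreasing subsequence starting at i:
i:      1  2  3  4  5  6  7  8  9 10 11 12 13 14
a[i]:  14  4 16  5  6  7  8 16 22 39  5 26 17 15
inc:    1  1  2  2  3  4  5  6  7  8  2  8  7  6
dec:    3  1  3  1  2  2  2  2  3  4  1  3  2  1
Best peak at i=10 (value 39): inc=8, dec=4, length 8+4−1 = 11.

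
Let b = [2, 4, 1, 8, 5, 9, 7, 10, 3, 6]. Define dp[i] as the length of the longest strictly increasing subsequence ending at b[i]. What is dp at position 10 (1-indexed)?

4

dp[i] = 1 + max{dp[j] : j<i, b[j]<b[i]} (or 1 if no such j):
i:      1  2  3  4  5  6  7  8  9 10
b[i]:   2  4  1  8  5  9  7 10  3  6
dp:     1  2  1  3  3  4  4  5  2  4
At index 10 the value is 4.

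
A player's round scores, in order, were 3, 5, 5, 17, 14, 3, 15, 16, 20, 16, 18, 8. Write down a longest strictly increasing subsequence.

Patience tails give the LIS length; then backtrack through the dp parents:
3 → extends → [3]
5 → extends → [3, 5]
5 → already a tail → [3, 5]
17 → extends → [3, 5, 17]
14 → replaces 17 → [3, 5, 14]
3 → already a tail → [3, 5, 14]
15 → extends → [3, 5, 14, 15]
16 → extends → [3, 5, 14, 15, 16]
20 → extends → [3, 5, 14, 15, 16, 20]
16 → already a tail → [3, 5, 14, 15, 16, 20]
18 → replaces 20 → [3, 5, 14, 15, 16, 18]
8 → replaces 14 → [3, 5, 8, 15, 16, 18]
Length 6; one witness is 3, 5, 14, 15, 16, 20.

3, 5, 14, 15, 16, 20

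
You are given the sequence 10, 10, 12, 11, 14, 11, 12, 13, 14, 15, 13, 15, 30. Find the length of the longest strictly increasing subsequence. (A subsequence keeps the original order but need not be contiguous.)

7

Let dp[i] be the length of the longest such subsequence ending at index i:
i:      1  2  3  4  5  6  7  8  9 10 11 12 13
a[i]:  10 10 12 11 14 11 12 13 14 15 13 15 30
dp:     1  1  2  2  3  2  3  4  5  6  4  6  7
Maximum dp value is 7.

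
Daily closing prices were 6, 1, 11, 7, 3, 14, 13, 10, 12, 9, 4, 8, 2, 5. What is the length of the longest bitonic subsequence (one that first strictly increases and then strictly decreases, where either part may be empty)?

8

inc[i] = longest strictly increasing subsequence ending at i; dec[i] = longest strictly decreasing subsequence starting at i:
i:      1  2  3  4  5  6  7  8  9 10 11 12 13 14
a[i]:   6  1 11  7  3 14 13 10 12  9  4  8  2  5
inc:    1  1  2  2  2  3  3  3  4  3  3  4  2  4
dec:    3  1  5  3  2  6  5  4  4  3  2  2  1  1
Best peak at i=6 (value 14): inc=3, dec=6, length 3+6−1 = 8.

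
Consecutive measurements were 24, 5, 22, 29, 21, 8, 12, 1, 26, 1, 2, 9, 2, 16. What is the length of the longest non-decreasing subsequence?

Track the smallest tail for each achievable length (allowing ties):
24 → extends → [24]
5 → replaces 24 → [5]
22 → extends → [5, 22]
29 → extends → [5, 22, 29]
21 → replaces 22 → [5, 21, 29]
8 → replaces 21 → [5, 8, 29]
12 → replaces 29 → [5, 8, 12]
1 → replaces 5 → [1, 8, 12]
26 → extends → [1, 8, 12, 26]
1 → replaces 8 → [1, 1, 12, 26]
2 → replaces 12 → [1, 1, 2, 26]
9 → replaces 26 → [1, 1, 2, 9]
2 → replaces 9 → [1, 1, 2, 2]
16 → extends → [1, 1, 2, 2, 16]
Five tails, so the longest non-decreasing subsequence has length 5 (e.g. 1, 1, 2, 9, 16).

5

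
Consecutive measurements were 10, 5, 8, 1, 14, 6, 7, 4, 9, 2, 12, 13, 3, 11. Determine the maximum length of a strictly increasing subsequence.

6

Track the smallest tail for each achievable length (strict):
10 → extends → [10]
5 → replaces 10 → [5]
8 → extends → [5, 8]
1 → replaces 5 → [1, 8]
14 → extends → [1, 8, 14]
6 → replaces 8 → [1, 6, 14]
7 → replaces 14 → [1, 6, 7]
4 → replaces 6 → [1, 4, 7]
9 → extends → [1, 4, 7, 9]
2 → replaces 4 → [1, 2, 7, 9]
12 → extends → [1, 2, 7, 9, 12]
13 → extends → [1, 2, 7, 9, 12, 13]
3 → replaces 7 → [1, 2, 3, 9, 12, 13]
11 → replaces 12 → [1, 2, 3, 9, 11, 13]
Six tails, so the longest strictly increasing subsequence has length 6 (e.g. 5, 6, 7, 9, 12, 13).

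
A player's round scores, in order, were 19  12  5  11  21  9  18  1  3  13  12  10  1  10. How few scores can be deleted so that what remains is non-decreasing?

10

Fewest deletions = n − (longest non-decreasing subsequence).
Patience tails:
19 → extends → [19]
12 → replaces 19 → [12]
5 → replaces 12 → [5]
11 → extends → [5, 11]
21 → extends → [5, 11, 21]
9 → replaces 11 → [5, 9, 21]
18 → replaces 21 → [5, 9, 18]
1 → replaces 5 → [1, 9, 18]
3 → replaces 9 → [1, 3, 18]
13 → replaces 18 → [1, 3, 13]
12 → replaces 13 → [1, 3, 12]
10 → replaces 12 → [1, 3, 10]
1 → replaces 3 → [1, 1, 10]
10 → extends → [1, 1, 10, 10]
Longest non-decreasing subsequence has length 4, so deletions = 14 − 4 = 10.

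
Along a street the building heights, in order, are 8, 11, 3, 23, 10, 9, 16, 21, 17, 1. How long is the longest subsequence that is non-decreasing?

4

Track the smallest tail for each achievable length (allowing ties):
8 → extends → [8]
11 → extends → [8, 11]
3 → replaces 8 → [3, 11]
23 → extends → [3, 11, 23]
10 → replaces 11 → [3, 10, 23]
9 → replaces 10 → [3, 9, 23]
16 → replaces 23 → [3, 9, 16]
21 → extends → [3, 9, 16, 21]
17 → replaces 21 → [3, 9, 16, 17]
1 → replaces 3 → [1, 9, 16, 17]
Four tails, so the longest non-decreasing subsequence has length 4 (e.g. 8, 11, 16, 21).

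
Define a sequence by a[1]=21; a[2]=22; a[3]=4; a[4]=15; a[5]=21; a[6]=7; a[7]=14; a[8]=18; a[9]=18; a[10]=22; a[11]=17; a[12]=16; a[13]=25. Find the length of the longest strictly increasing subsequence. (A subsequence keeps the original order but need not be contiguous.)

Track the smallest tail for each achievable length (strict):
21 → extends → [21]
22 → extends → [21, 22]
4 → replaces 21 → [4, 22]
15 → replaces 22 → [4, 15]
21 → extends → [4, 15, 21]
7 → replaces 15 → [4, 7, 21]
14 → replaces 21 → [4, 7, 14]
18 → extends → [4, 7, 14, 18]
18 → already a tail → [4, 7, 14, 18]
22 → extends → [4, 7, 14, 18, 22]
17 → replaces 18 → [4, 7, 14, 17, 22]
16 → replaces 17 → [4, 7, 14, 16, 22]
25 → extends → [4, 7, 14, 16, 22, 25]
Six tails, so the longest strictly increasing subsequence has length 6 (e.g. 4, 7, 14, 18, 22, 25).

6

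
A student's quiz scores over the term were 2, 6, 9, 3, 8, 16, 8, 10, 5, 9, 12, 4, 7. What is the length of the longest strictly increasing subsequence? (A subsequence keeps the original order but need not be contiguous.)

5

Track the smallest tail for each achievable length (strict):
2 → extends → [2]
6 → extends → [2, 6]
9 → extends → [2, 6, 9]
3 → replaces 6 → [2, 3, 9]
8 → replaces 9 → [2, 3, 8]
16 → extends → [2, 3, 8, 16]
8 → already a tail → [2, 3, 8, 16]
10 → replaces 16 → [2, 3, 8, 10]
5 → replaces 8 → [2, 3, 5, 10]
9 → replaces 10 → [2, 3, 5, 9]
12 → extends → [2, 3, 5, 9, 12]
4 → replaces 5 → [2, 3, 4, 9, 12]
7 → replaces 9 → [2, 3, 4, 7, 12]
Five tails, so the longest strictly increasing subsequence has length 5 (e.g. 2, 6, 9, 10, 12).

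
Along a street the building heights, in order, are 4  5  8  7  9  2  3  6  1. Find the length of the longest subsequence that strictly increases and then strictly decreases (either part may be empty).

6

inc[i] = longest strictly increasing subsequence ending at i; dec[i] = longest strictly decreasing subsequence starting at i:
i:     1 2 3 4 5 6 7 8 9
a[i]:  4 5 8 7 9 2 3 6 1
inc:   1 2 3 3 4 1 2 3 1
dec:   3 3 4 3 3 2 2 2 1
Best peak at i=3 (value 8): inc=3, dec=4, length 3+4−1 = 6.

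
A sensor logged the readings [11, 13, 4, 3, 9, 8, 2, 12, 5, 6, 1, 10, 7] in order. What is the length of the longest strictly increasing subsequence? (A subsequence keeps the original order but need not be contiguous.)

4

Let dp[i] be the length of the longest such subsequence ending at index i:
i:      1  2  3  4  5  6  7  8  9 10 11 12 13
a[i]:  11 13  4  3  9  8  2 12  5  6  1 10  7
dp:     1  2  1  1  2  2  1  3  2  3  1  4  4
Maximum dp value is 4.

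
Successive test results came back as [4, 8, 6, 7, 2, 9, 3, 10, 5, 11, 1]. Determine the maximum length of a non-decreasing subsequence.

6

Track the smallest tail for each achievable length (allowing ties):
4 → extends → [4]
8 → extends → [4, 8]
6 → replaces 8 → [4, 6]
7 → extends → [4, 6, 7]
2 → replaces 4 → [2, 6, 7]
9 → extends → [2, 6, 7, 9]
3 → replaces 6 → [2, 3, 7, 9]
10 → extends → [2, 3, 7, 9, 10]
5 → replaces 7 → [2, 3, 5, 9, 10]
11 → extends → [2, 3, 5, 9, 10, 11]
1 → replaces 2 → [1, 3, 5, 9, 10, 11]
Six tails, so the longest non-decreasing subsequence has length 6 (e.g. 4, 6, 7, 9, 10, 11).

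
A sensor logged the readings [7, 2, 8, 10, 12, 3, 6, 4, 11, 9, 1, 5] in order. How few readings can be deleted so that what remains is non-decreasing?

8

Fewest deletions = n − (longest non-decreasing subsequence).
Patience tails:
7 → extends → [7]
2 → replaces 7 → [2]
8 → extends → [2, 8]
10 → extends → [2, 8, 10]
12 → extends → [2, 8, 10, 12]
3 → replaces 8 → [2, 3, 10, 12]
6 → replaces 10 → [2, 3, 6, 12]
4 → replaces 6 → [2, 3, 4, 12]
11 → replaces 12 → [2, 3, 4, 11]
9 → replaces 11 → [2, 3, 4, 9]
1 → replaces 2 → [1, 3, 4, 9]
5 → replaces 9 → [1, 3, 4, 5]
Longest non-decreasing subsequence has length 4, so deletions = 12 − 4 = 8.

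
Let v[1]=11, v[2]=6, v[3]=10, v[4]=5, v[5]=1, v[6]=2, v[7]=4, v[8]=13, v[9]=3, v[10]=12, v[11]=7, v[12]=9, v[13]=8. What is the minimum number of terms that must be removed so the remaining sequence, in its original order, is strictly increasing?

Fewest deletions = n − (longest strictly increasing subsequence).
i:      1  2  3  4  5  6  7  8  9 10 11 12 13
v[i]:  11  6 10  5  1  2  4 13  3 12  7  9  8
dp:     1  1  2  1  1  2  3  4  3  4  4  5  5
max dp = 5, so deletions = 13 − 5 = 8.

8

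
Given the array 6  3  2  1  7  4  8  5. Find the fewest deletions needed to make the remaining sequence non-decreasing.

5

Fewest deletions = n − (longest non-decreasing subsequence).
Patience tails:
6 → extends → [6]
3 → replaces 6 → [3]
2 → replaces 3 → [2]
1 → replaces 2 → [1]
7 → extends → [1, 7]
4 → replaces 7 → [1, 4]
8 → extends → [1, 4, 8]
5 → replaces 8 → [1, 4, 5]
Longest non-decreasing subsequence has length 3, so deletions = 8 − 3 = 5.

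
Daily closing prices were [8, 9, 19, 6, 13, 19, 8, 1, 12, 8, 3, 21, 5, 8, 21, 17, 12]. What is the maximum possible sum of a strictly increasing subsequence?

Let S[i] be the best sum of a strictly increasing subsequence ending at i:
i:      1  2  3  4  5  6  7  8  9 10 11 12 13 14 15 16 17
a[i]:   8  9 19  6 13 19  8  1 12  8  3 21  5  8 21 17 12
S:      8 17 36  6 30 49 14  1 29 14  4 70  9 17 70 47 29
Maximum is 70 (e.g. 8 + 9 + 13 + 19 + 21).

70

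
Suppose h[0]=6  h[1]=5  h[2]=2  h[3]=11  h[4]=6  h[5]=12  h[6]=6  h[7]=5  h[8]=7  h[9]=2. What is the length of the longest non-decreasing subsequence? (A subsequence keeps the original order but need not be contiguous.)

Track the smallest tail for each achievable length (allowing ties):
6 → extends → [6]
5 → replaces 6 → [5]
2 → replaces 5 → [2]
11 → extends → [2, 11]
6 → replaces 11 → [2, 6]
12 → extends → [2, 6, 12]
6 → replaces 12 → [2, 6, 6]
5 → replaces 6 → [2, 5, 6]
7 → extends → [2, 5, 6, 7]
2 → replaces 5 → [2, 2, 6, 7]
Four tails, so the longest non-decreasing subsequence has length 4 (e.g. 6, 6, 6, 7).

4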